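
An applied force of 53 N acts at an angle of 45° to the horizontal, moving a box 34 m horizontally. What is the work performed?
W = F·d·cosθ = (53)(34)cos(45°) = 1274 J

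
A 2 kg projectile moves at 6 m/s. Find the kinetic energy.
KE = ½mv² = ½(2)(6)² = 36.0 J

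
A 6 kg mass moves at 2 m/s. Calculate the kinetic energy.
KE = ½mv² = ½(6)(2)² = 12.0 J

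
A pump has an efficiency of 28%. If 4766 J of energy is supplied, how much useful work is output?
W_out = η·W_in = 0.28·4766 = 1334.48 J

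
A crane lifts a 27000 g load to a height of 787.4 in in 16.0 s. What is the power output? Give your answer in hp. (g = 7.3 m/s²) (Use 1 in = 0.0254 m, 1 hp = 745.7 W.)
Convert to SI: m = 27.0 kg, h = 20.0 m, t = 16.0 s
P = mgh/t = (27.0)(7.3)(20.0)/16.0 = 246.375 W = 0.3304 hp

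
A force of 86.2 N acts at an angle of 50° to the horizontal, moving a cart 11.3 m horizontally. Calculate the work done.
W = F·d·cosθ = (86.2)(11.3)cos(50°) = 626.1 J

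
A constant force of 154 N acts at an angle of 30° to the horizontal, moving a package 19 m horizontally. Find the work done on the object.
W = F·d·cosθ = (154)(19)cos(30°) = 2534 J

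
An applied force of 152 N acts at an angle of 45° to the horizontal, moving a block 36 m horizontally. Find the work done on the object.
W = F·d·cosθ = (152)(36)cos(45°) = 3869 J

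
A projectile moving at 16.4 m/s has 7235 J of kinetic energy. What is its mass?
m = 2·KE/v² = 2·7235/(16.4)² = 53.8 kg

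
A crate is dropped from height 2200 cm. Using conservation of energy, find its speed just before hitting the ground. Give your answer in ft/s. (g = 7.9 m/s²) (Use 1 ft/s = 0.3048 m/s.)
Convert to SI: h = 22.0 m
mgh = ½mv² ⇒ v = √(2gh) = √(2·7.9·22.0) = 18.644 m/s = 61.17 ft/s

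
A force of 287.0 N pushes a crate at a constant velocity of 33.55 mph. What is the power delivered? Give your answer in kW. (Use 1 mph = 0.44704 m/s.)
Convert to SI: F = 287.0 N, v = 14.9982 m/s
P = Fv = (287.0)(14.9982) = 4304.48 W = 4.304 kW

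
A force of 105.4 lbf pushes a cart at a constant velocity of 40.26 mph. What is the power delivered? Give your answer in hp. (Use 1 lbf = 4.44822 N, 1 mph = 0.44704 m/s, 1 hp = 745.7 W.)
Convert to SI: F = 468.842 N, v = 17.9978 m/s
P = Fv = (468.842)(17.9978) = 8438.15 W = 11.32 hp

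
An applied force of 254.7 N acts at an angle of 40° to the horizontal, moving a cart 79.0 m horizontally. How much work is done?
W = F·d·cosθ = (254.7)(79.0)cos(40°) = 15410 J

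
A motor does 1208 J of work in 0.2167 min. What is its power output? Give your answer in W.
Convert to SI: W = 1208.0 J, t = 13.002 s
P = W/t = 1208.0/13.002 = 92.91 W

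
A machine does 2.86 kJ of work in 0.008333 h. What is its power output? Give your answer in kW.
Convert to SI: W = 2860.0 J, t = 29.9988 s
P = W/t = 2860.0/29.9988 = 95.3371 W = 0.09534 kW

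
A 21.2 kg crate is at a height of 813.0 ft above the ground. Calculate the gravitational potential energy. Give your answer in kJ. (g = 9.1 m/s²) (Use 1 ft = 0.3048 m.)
Convert to SI: m = 21.2 kg, h = 247.802 m
PE = mgh = (21.2)(9.1)(247.802) = 47806.0 J = 47.81 kJ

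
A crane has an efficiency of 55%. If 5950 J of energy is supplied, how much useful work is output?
W_out = η·W_in = 0.55·5950 = 3272.5 J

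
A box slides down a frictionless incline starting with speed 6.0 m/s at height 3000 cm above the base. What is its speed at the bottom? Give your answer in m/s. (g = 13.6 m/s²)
Convert to SI: v₀ = 6.0 m/s, h = 30.0 m
½mv₀² + mgh = ½mv² ⇒ v = √(v₀² + 2gh) = √(6.0² + 2·13.6·30.0) = 29.19 m/s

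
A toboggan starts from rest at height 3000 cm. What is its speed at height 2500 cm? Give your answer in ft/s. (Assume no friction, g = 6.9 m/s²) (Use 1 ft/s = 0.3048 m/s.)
Convert to SI: h₁−h₂ = 5.0 m
mgh₁ = mgh₂ + ½mv² ⇒ v = √(2g(h₁−h₂)) = √(2·6.9·5.0) = 8.30662 m/s = 27.25 ft/s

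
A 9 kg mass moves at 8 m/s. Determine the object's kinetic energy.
KE = ½mv² = ½(9)(8)² = 288.0 J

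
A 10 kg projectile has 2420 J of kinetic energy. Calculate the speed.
v = √(2·KE/m) = √(2·2420/10) = 22.0 m/s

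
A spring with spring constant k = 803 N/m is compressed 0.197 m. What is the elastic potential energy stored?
PE = ½kx² = ½(803)(0.197)² = 15.58 J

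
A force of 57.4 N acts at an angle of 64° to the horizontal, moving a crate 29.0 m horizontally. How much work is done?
W = F·d·cosθ = (57.4)(29.0)cos(64°) = 729.7 J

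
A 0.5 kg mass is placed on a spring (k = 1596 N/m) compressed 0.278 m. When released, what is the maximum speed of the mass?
½kx² = ½mv² ⇒ v = x√(k/m) = (0.278)√(1596/0.5) = 15.71 m/s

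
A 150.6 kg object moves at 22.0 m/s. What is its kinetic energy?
KE = ½mv² = ½(150.6)(22.0)² = 36450 J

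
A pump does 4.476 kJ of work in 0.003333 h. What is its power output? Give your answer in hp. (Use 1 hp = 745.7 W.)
Convert to SI: W = 4476.0 J, t = 11.9988 s
P = W/t = 4476.0/11.9988 = 373.037 W = 0.5003 hp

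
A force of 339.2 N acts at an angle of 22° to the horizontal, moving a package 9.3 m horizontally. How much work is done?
W = F·d·cosθ = (339.2)(9.3)cos(22°) = 2925 J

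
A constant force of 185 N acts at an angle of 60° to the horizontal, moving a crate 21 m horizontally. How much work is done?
W = F·d·cosθ = (185)(21)cos(60°) = 1943 J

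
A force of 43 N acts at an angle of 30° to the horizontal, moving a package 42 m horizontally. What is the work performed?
W = F·d·cosθ = (43)(42)cos(30°) = 1564 J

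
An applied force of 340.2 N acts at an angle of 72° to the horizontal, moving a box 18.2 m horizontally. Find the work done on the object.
W = F·d·cosθ = (340.2)(18.2)cos(72°) = 1913 J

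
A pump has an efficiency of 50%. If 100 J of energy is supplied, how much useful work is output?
W_out = η·W_in = 0.5·100 = 50.0 J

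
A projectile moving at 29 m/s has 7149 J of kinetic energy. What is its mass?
m = 2·KE/v² = 2·7149/(29)² = 17.0 kg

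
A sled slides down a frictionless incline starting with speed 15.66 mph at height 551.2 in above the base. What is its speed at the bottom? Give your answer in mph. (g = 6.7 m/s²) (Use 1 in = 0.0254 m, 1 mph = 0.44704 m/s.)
Convert to SI: v₀ = 7.00065 m/s, h = 14.0005 m
½mv₀² + mgh = ½mv² ⇒ v = √(v₀² + 2gh) = √(7.00065² + 2·6.7·14.0005) = 15.3823 m/s = 34.41 mph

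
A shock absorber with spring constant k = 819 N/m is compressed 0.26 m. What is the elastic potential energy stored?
PE = ½kx² = ½(819)(0.26)² = 27.68 J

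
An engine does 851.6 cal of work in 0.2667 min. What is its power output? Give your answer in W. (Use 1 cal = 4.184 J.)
Convert to SI: W = 3563.09 J, t = 16.002 s
P = W/t = 3563.09/16.002 = 222.7 W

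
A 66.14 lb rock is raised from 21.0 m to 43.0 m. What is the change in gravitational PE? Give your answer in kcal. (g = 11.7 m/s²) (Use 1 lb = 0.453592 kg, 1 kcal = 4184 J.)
Convert to SI: m = 30.0006 kg, Δh = 22.0 m
ΔPE = mgΔh = (30.0006)(11.7)(22.0) = 7722.15 J = 1.846 kcal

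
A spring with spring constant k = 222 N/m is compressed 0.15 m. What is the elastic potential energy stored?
PE = ½kx² = ½(222)(0.15)² = 2.498 J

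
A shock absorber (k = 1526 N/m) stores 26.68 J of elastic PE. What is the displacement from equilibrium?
x = √(2·PE/k) = √(2·26.68/1526) = 0.187 m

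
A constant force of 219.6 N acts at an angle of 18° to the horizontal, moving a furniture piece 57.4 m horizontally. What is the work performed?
W = F·d·cosθ = (219.6)(57.4)cos(18°) = 11990 J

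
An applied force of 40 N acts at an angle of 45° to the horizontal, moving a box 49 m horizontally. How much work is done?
W = F·d·cosθ = (40)(49)cos(45°) = 1386 J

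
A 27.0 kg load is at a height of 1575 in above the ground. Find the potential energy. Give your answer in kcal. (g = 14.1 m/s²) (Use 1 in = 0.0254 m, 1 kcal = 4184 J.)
Convert to SI: m = 27.0 kg, h = 40.005 m
PE = mgh = (27.0)(14.1)(40.005) = 15229.9 J = 3.64 kcal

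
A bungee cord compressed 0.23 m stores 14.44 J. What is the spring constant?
k = 2·PE/x² = 2·14.44/(0.23)² = 545.9 N/m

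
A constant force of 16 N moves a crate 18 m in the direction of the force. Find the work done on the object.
W = F·d = (16)(18) = 288.0 J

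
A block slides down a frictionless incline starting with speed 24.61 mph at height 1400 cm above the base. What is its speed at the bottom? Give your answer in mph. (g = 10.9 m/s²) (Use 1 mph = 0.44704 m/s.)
Convert to SI: v₀ = 11.0017 m/s, h = 14.0 m
½mv₀² + mgh = ½mv² ⇒ v = √(v₀² + 2gh) = √(11.0017² + 2·10.9·14.0) = 20.6455 m/s = 46.18 mph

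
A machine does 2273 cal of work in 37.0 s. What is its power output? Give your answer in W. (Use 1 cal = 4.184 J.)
Convert to SI: W = 9510.23 J, t = 37.0 s
P = W/t = 9510.23/37.0 = 257.0 W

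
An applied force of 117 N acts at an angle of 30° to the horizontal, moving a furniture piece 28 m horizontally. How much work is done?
W = F·d·cosθ = (117)(28)cos(30°) = 2837 J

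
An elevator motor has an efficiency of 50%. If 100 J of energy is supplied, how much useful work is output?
W_out = η·W_in = 0.5·100 = 50.0 J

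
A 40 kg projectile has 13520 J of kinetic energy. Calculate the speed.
v = √(2·KE/m) = √(2·13520/40) = 26.0 m/s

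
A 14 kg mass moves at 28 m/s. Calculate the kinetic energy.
KE = ½mv² = ½(14)(28)² = 5488.0 J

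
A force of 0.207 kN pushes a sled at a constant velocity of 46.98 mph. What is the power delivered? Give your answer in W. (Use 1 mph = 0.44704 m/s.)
Convert to SI: F = 207.0 N, v = 21.0019 m/s
P = Fv = (207.0)(21.0019) = 4347 W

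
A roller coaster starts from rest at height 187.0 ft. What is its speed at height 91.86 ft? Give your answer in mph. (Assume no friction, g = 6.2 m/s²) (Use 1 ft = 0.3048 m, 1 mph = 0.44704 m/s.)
Convert to SI: h₁−h₂ = 28.9987 m
mgh₁ = mgh₂ + ½mv² ⇒ v = √(2g(h₁−h₂)) = √(2·6.2·28.9987) = 18.9627 m/s = 42.42 mph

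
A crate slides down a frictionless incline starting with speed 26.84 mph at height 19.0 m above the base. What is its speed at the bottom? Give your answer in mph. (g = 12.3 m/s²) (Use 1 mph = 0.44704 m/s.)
Convert to SI: v₀ = 11.9986 m/s, h = 19.0 m
½mv₀² + mgh = ½mv² ⇒ v = √(v₀² + 2gh) = √(11.9986² + 2·12.3·19.0) = 24.7258 m/s = 55.31 mph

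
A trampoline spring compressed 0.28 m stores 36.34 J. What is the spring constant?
k = 2·PE/x² = 2·36.34/(0.28)² = 927.0 N/m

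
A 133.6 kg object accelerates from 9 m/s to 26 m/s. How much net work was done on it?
W = ΔKE = ½m(v₂² − v₁²) = ½(133.6)(26² − 9²) = 39746.0 J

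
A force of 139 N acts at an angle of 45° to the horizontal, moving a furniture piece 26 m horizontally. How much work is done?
W = F·d·cosθ = (139)(26)cos(45°) = 2555 J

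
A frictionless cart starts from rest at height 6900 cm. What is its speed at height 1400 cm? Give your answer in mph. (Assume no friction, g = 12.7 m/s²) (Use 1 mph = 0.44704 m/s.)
Convert to SI: h₁−h₂ = 55.0 m
mgh₁ = mgh₂ + ½mv² ⇒ v = √(2g(h₁−h₂)) = √(2·12.7·55.0) = 37.3765 m/s = 83.61 mph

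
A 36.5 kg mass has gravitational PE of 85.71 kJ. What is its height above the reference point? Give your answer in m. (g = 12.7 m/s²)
Convert to SI: m = 36.5 kg, PE = 85710.0 J
h = PE/(mg) = 85710.0/(36.5·12.7) = 184.9 m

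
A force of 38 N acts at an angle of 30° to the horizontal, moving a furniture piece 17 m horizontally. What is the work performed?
W = F·d·cosθ = (38)(17)cos(30°) = 559.5 J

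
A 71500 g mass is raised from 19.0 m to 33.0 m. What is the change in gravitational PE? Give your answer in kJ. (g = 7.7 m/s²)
Convert to SI: m = 71.5 kg, Δh = 14.0 m
ΔPE = mgΔh = (71.5)(7.7)(14.0) = 7707.7 J = 7.708 kJ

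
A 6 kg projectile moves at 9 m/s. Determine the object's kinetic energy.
KE = ½mv² = ½(6)(9)² = 243.0 J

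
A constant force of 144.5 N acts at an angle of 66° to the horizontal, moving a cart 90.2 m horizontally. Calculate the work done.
W = F·d·cosθ = (144.5)(90.2)cos(66°) = 5301 J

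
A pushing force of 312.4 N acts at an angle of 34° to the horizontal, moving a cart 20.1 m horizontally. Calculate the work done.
W = F·d·cosθ = (312.4)(20.1)cos(34°) = 5206 J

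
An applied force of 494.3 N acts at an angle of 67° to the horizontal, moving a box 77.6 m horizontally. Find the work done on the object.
W = F·d·cosθ = (494.3)(77.6)cos(67°) = 14990 J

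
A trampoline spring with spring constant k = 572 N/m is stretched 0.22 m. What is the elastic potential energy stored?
PE = ½kx² = ½(572)(0.22)² = 13.84 J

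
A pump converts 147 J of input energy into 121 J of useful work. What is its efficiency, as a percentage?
η = W_out/W_in = 121/147 = 82.31%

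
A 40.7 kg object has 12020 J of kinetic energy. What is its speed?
v = √(2·KE/m) = √(2·12020/40.7) = 24.3 m/s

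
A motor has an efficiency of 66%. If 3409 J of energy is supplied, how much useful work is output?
W_out = η·W_in = 0.66·3409 = 2249.94 J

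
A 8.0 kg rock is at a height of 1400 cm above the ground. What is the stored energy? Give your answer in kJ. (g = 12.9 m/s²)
Convert to SI: m = 8.0 kg, h = 14.0 m
PE = mgh = (8.0)(12.9)(14.0) = 1444.8 J = 1.445 kJ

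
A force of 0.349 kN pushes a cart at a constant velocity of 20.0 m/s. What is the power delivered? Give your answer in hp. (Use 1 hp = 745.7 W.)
Convert to SI: F = 349.0 N, v = 20.0 m/s
P = Fv = (349.0)(20.0) = 6980.0 W = 9.36 hp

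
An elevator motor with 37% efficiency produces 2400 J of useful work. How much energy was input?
W_in = W_out/η = 2400/0.37 = 6486 J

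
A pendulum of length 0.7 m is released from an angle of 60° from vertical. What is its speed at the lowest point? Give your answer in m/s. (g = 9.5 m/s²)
h = L(1 − cosθ) = 0.7(1 − cos60°) = 0.35 m
v = √(2gh) = √(2·9.5·0.35) = 2.579 m/s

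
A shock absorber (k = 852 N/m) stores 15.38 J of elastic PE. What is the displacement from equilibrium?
x = √(2·PE/k) = √(2·15.38/852) = 0.19 m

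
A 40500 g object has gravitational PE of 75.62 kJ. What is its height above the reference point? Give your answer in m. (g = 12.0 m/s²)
Convert to SI: m = 40.5 kg, PE = 75620.0 J
h = PE/(mg) = 75620.0/(40.5·12.0) = 155.6 m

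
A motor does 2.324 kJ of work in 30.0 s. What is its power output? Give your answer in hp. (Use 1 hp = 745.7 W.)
Convert to SI: W = 2324.0 J, t = 30.0 s
P = W/t = 2324.0/30.0 = 77.4667 W = 0.1039 hp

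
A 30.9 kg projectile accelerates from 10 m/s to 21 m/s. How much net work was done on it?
W = ΔKE = ½m(v₂² − v₁²) = ½(30.9)(21² − 10²) = 5268.45 J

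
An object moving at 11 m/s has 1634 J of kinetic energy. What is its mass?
m = 2·KE/v² = 2·1634/(11)² = 27.01 kg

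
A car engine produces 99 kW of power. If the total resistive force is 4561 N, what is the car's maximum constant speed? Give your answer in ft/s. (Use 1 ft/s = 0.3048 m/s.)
P = Fv ⇒ v = P/F = 99000 W/4561.0 N = 21.7058 m/s = 71.21 ft/s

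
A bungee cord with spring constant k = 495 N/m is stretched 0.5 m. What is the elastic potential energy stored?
PE = ½kx² = ½(495)(0.5)² = 61.88 J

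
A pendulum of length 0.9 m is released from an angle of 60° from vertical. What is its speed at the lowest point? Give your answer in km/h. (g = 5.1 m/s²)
h = L(1 − cosθ) = 0.9(1 − cos60°) = 0.45 m
v = √(2gh) = √(2·5.1·0.45) = 2.14243 m/s = 7.713 km/h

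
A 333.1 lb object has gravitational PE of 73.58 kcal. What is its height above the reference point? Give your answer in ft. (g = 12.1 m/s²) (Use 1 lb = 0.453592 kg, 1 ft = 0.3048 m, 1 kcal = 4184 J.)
Convert to SI: m = 151.091 kg, PE = 307859 J
h = PE/(mg) = 307859/(151.091·12.1) = 168.394 m = 552.5 ft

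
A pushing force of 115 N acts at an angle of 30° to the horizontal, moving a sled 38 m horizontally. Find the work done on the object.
W = F·d·cosθ = (115)(38)cos(30°) = 3785 J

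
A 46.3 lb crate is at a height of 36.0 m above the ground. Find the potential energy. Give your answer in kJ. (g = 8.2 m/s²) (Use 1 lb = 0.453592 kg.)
Convert to SI: m = 21.0013 kg, h = 36.0 m
PE = mgh = (21.0013)(8.2)(36.0) = 6199.59 J = 6.2 kJ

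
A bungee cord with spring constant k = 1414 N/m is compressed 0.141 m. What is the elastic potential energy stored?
PE = ½kx² = ½(1414)(0.141)² = 14.06 J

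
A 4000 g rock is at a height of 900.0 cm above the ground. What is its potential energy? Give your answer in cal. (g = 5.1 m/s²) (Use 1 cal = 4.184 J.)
Convert to SI: m = 4.0 kg, h = 9.0 m
PE = mgh = (4.0)(5.1)(9.0) = 183.6 J = 43.88 cal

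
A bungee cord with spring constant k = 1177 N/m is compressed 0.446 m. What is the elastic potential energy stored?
PE = ½kx² = ½(1177)(0.446)² = 117.1 J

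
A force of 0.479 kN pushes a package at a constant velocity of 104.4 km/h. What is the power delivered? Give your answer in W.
Convert to SI: F = 479.0 N, v = 29.0 m/s
P = Fv = (479.0)(29.0) = 13890 W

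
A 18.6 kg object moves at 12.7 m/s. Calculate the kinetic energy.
KE = ½mv² = ½(18.6)(12.7)² = 1500 J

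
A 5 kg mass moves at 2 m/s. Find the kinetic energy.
KE = ½mv² = ½(5)(2)² = 10.0 J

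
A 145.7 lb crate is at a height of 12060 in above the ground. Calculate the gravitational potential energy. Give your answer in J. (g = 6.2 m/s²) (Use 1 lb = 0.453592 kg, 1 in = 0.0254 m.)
Convert to SI: m = 66.0884 kg, h = 306.324 m
PE = mgh = (66.0884)(6.2)(306.324) = 125500 J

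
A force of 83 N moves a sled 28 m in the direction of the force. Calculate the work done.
W = F·d = (83)(28) = 2324 J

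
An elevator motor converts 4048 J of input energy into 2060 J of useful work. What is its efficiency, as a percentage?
η = W_out/W_in = 2060/4048 = 50.89%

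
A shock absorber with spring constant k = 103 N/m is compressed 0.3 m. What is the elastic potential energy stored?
PE = ½kx² = ½(103)(0.3)² = 4.635 J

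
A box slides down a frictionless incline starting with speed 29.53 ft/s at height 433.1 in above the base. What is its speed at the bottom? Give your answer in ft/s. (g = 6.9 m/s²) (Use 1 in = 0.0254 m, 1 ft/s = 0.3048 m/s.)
Convert to SI: v₀ = 9.00074 m/s, h = 11.0007 m
½mv₀² + mgh = ½mv² ⇒ v = √(v₀² + 2gh) = √(9.00074² + 2·6.9·11.0007) = 15.2586 m/s = 50.06 ft/s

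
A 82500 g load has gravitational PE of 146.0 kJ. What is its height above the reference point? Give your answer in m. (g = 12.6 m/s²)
Convert to SI: m = 82.5 kg, PE = 146000 J
h = PE/(mg) = 146000/(82.5·12.6) = 140.5 m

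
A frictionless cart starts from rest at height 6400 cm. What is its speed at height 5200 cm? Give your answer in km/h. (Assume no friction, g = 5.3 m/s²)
Convert to SI: h₁−h₂ = 12.0 m
mgh₁ = mgh₂ + ½mv² ⇒ v = √(2g(h₁−h₂)) = √(2·5.3·12.0) = 11.2783 m/s = 40.6 km/h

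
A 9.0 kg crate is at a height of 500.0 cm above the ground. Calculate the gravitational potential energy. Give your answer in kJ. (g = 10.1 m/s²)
Convert to SI: m = 9.0 kg, h = 5.0 m
PE = mgh = (9.0)(10.1)(5.0) = 454.5 J = 0.4545 kJ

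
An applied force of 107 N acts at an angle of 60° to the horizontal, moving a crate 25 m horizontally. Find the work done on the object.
W = F·d·cosθ = (107)(25)cos(60°) = 1338 J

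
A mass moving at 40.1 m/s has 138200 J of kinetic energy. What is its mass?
m = 2·KE/v² = 2·138200/(40.1)² = 171.9 kg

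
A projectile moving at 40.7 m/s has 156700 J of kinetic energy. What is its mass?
m = 2·KE/v² = 2·156700/(40.7)² = 189.2 kg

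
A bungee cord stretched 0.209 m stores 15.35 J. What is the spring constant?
k = 2·PE/x² = 2·15.35/(0.209)² = 702.8 N/m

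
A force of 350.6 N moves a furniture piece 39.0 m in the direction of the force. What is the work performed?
W = F·d = (350.6)(39.0) = 13670 J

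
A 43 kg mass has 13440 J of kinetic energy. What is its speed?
v = √(2·KE/m) = √(2·13440/43) = 25.0 m/s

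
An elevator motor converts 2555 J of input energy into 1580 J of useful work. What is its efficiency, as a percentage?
η = W_out/W_in = 1580/2555 = 61.84%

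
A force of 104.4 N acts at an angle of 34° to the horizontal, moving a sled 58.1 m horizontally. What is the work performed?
W = F·d·cosθ = (104.4)(58.1)cos(34°) = 5029 J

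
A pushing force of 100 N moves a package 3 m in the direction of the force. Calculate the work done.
W = F·d = (100)(3) = 300.0 J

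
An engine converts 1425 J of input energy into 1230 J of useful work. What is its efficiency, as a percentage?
η = W_out/W_in = 1230/1425 = 86.32%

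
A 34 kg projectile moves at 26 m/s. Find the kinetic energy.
KE = ½mv² = ½(34)(26)² = 11492.0 J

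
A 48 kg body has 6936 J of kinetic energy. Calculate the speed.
v = √(2·KE/m) = √(2·6936/48) = 17.0 m/s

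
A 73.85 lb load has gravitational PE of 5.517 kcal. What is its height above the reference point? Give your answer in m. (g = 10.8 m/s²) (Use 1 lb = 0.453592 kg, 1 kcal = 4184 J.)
Convert to SI: m = 33.4978 kg, PE = 23083.1 J
h = PE/(mg) = 23083.1/(33.4978·10.8) = 63.81 m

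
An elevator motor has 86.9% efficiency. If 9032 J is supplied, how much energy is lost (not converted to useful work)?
W_lost = W_in(1 − η) = 9032·(1 − 0.869) = 1183 J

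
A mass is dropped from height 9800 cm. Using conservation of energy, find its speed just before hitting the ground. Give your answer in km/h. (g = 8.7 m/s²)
Convert to SI: h = 98.0 m
mgh = ½mv² ⇒ v = √(2gh) = √(2·8.7·98.0) = 41.2941 m/s = 148.7 km/h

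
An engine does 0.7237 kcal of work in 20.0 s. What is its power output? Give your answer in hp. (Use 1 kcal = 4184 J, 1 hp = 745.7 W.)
Convert to SI: W = 3027.96 J, t = 20.0 s
P = W/t = 3027.96/20.0 = 151.398 W = 0.203 hp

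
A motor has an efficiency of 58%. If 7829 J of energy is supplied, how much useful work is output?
W_out = η·W_in = 0.58·7829 = 4540.82 J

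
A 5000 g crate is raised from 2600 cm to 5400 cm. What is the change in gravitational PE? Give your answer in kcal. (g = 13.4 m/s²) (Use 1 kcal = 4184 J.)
Convert to SI: m = 5.0 kg, Δh = 28.0 m
ΔPE = mgΔh = (5.0)(13.4)(28.0) = 1876.0 J = 0.4484 kcal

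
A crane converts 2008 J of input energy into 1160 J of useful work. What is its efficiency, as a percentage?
η = W_out/W_in = 1160/2008 = 57.77%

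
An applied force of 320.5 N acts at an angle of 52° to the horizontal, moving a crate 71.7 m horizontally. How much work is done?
W = F·d·cosθ = (320.5)(71.7)cos(52°) = 14150 J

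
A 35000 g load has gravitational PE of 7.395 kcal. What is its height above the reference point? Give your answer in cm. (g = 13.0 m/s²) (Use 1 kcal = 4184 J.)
Convert to SI: m = 35.0 kg, PE = 30940.7 J
h = PE/(mg) = 30940.7/(35.0·13.0) = 68.0015 m = 6800 cm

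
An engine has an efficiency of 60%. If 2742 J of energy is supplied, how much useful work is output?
W_out = η·W_in = 0.6·2742 = 1645.2 J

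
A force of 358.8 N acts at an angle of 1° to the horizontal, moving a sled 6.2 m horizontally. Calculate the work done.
W = F·d·cosθ = (358.8)(6.2)cos(1°) = 2224 J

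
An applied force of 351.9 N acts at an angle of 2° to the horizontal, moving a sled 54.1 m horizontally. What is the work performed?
W = F·d·cosθ = (351.9)(54.1)cos(2°) = 19030 J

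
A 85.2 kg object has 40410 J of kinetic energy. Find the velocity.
v = √(2·KE/m) = √(2·40410/85.2) = 30.8 m/s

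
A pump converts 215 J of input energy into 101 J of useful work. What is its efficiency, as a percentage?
η = W_out/W_in = 101/215 = 46.98%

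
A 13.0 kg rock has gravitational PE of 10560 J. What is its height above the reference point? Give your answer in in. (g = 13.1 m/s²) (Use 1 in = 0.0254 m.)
h = PE/(mg) = 10560.0/(13.0·13.1) = 62.0082 m = 2441 in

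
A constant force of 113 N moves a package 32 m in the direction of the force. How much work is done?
W = F·d = (113)(32) = 3616 J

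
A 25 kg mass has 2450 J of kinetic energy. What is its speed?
v = √(2·KE/m) = √(2·2450/25) = 14.0 m/s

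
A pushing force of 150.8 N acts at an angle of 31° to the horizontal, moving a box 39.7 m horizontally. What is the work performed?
W = F·d·cosθ = (150.8)(39.7)cos(31°) = 5132 J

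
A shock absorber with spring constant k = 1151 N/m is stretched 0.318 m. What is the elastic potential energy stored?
PE = ½kx² = ½(1151)(0.318)² = 58.2 J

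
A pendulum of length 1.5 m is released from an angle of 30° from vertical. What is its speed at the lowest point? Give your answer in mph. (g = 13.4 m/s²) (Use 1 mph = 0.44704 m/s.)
h = L(1 − cosθ) = 1.5(1 − cos30°) = 0.200962 m
v = √(2gh) = √(2·13.4·0.200962) = 2.32073 m/s = 5.191 mph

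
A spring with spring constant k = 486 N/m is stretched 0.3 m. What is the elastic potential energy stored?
PE = ½kx² = ½(486)(0.3)² = 21.87 J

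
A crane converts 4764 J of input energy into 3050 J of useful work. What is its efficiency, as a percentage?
η = W_out/W_in = 3050/4764 = 64.02%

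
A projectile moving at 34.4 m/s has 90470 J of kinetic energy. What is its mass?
m = 2·KE/v² = 2·90470/(34.4)² = 152.9 kg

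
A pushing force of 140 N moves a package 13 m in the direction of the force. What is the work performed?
W = F·d = (140)(13) = 1820 J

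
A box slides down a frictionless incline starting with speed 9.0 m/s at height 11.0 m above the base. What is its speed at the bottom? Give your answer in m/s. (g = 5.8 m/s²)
½mv₀² + mgh = ½mv² ⇒ v = √(v₀² + 2gh) = √(9.0² + 2·5.8·11.0) = 14.44 m/s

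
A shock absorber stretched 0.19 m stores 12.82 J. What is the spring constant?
k = 2·PE/x² = 2·12.82/(0.19)² = 710.2 N/m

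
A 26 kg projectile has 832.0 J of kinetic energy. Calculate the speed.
v = √(2·KE/m) = √(2·832.0/26) = 8.0 m/s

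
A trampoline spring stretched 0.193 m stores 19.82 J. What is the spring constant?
k = 2·PE/x² = 2·19.82/(0.193)² = 1064 N/m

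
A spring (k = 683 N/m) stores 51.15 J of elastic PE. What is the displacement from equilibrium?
x = √(2·PE/k) = √(2·51.15/683) = 0.387 m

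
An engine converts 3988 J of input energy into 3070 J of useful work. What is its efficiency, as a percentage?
η = W_out/W_in = 3070/3988 = 76.98%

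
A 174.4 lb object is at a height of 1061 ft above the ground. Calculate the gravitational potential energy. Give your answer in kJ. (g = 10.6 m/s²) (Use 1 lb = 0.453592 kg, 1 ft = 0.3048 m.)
Convert to SI: m = 79.1064 kg, h = 323.393 m
PE = mgh = (79.1064)(10.6)(323.393) = 271174 J = 271.2 kJ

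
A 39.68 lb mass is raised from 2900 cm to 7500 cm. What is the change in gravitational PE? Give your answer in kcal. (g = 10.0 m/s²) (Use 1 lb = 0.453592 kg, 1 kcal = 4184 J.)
Convert to SI: m = 17.9985 kg, Δh = 46.0 m
ΔPE = mgΔh = (17.9985)(10.0)(46.0) = 8279.32 J = 1.979 kcal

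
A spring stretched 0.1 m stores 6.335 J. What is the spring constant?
k = 2·PE/x² = 2·6.335/(0.1)² = 1267 N/m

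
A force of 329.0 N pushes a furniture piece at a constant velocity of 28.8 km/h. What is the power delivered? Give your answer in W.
Convert to SI: F = 329.0 N, v = 8.0 m/s
P = Fv = (329.0)(8.0) = 2632 W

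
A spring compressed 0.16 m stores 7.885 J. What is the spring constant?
k = 2·PE/x² = 2·7.885/(0.16)² = 616.0 N/m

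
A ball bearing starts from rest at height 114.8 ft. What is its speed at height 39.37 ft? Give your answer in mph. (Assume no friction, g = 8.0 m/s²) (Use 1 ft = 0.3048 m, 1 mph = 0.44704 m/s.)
Convert to SI: h₁−h₂ = 22.9911 m
mgh₁ = mgh₂ + ½mv² ⇒ v = √(2g(h₁−h₂)) = √(2·8.0·22.9911) = 19.1796 m/s = 42.9 mph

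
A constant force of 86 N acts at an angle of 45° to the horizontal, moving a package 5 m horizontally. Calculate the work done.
W = F·d·cosθ = (86)(5)cos(45°) = 304.1 J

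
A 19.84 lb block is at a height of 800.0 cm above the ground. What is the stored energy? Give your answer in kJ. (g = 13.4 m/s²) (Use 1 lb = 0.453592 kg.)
Convert to SI: m = 8.99927 kg, h = 8.0 m
PE = mgh = (8.99927)(13.4)(8.0) = 964.721 J = 0.9647 kJ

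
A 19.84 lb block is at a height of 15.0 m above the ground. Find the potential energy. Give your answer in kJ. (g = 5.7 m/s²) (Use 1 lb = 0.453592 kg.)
Convert to SI: m = 8.99927 kg, h = 15.0 m
PE = mgh = (8.99927)(5.7)(15.0) = 769.437 J = 0.7694 kJ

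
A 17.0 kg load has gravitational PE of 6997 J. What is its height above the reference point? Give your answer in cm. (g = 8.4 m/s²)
h = PE/(mg) = 6997.0/(17.0·8.4) = 48.9986 m = 4900 cm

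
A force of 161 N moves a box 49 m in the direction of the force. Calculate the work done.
W = F·d = (161)(49) = 7889 J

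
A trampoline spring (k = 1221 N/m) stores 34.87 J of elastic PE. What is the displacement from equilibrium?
x = √(2·PE/k) = √(2·34.87/1221) = 0.239 m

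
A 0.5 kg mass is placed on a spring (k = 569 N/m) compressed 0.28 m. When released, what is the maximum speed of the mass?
½kx² = ½mv² ⇒ v = x√(k/m) = (0.28)√(569/0.5) = 9.446 m/s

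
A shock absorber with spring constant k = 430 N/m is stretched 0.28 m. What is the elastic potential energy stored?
PE = ½kx² = ½(430)(0.28)² = 16.86 J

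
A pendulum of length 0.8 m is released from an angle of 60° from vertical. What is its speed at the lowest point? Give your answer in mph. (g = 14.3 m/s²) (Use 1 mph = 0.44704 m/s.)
h = L(1 − cosθ) = 0.8(1 − cos60°) = 0.4 m
v = √(2gh) = √(2·14.3·0.4) = 3.38231 m/s = 7.566 mph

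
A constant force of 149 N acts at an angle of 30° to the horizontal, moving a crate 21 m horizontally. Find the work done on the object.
W = F·d·cosθ = (149)(21)cos(30°) = 2710 J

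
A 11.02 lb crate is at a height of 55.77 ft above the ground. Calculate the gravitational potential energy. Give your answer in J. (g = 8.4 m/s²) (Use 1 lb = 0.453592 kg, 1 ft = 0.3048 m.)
Convert to SI: m = 4.99858 kg, h = 16.9987 m
PE = mgh = (4.99858)(8.4)(16.9987) = 713.7 J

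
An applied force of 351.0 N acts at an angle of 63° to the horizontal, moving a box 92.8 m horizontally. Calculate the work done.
W = F·d·cosθ = (351.0)(92.8)cos(63°) = 14790 J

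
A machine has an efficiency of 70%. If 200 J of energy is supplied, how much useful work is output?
W_out = η·W_in = 0.7·200 = 140.0 J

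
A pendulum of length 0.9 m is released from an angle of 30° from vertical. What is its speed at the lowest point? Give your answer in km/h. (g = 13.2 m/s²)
h = L(1 − cosθ) = 0.9(1 − cos30°) = 0.120577 m
v = √(2gh) = √(2·13.2·0.120577) = 1.78416 m/s = 6.423 km/h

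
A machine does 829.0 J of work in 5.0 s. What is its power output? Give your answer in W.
P = W/t = 829.0/5.0 = 165.8 W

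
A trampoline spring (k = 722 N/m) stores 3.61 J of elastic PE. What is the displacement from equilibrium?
x = √(2·PE/k) = √(2·3.61/722) = 0.1 m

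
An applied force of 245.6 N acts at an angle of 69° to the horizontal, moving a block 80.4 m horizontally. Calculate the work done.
W = F·d·cosθ = (245.6)(80.4)cos(69°) = 7076 J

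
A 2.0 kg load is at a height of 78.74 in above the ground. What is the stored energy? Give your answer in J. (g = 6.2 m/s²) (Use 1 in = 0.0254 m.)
Convert to SI: m = 2.0 kg, h = 2.0 m
PE = mgh = (2.0)(6.2)(2.0) = 24.8 J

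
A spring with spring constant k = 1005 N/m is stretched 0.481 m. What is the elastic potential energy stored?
PE = ½kx² = ½(1005)(0.481)² = 116.3 J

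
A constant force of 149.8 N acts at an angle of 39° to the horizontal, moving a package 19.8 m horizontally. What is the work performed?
W = F·d·cosθ = (149.8)(19.8)cos(39°) = 2305 J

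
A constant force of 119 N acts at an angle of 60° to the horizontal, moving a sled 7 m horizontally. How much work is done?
W = F·d·cosθ = (119)(7)cos(60°) = 416.5 J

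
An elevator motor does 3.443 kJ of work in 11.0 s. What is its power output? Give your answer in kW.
Convert to SI: W = 3443.0 J, t = 11.0 s
P = W/t = 3443.0/11.0 = 313.0 W = 0.313 kW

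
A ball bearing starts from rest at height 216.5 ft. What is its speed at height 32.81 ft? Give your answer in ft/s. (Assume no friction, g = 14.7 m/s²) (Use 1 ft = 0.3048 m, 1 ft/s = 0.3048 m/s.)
Convert to SI: h₁−h₂ = 55.9887 m
mgh₁ = mgh₂ + ½mv² ⇒ v = √(2g(h₁−h₂)) = √(2·14.7·55.9887) = 40.5718 m/s = 133.1 ft/s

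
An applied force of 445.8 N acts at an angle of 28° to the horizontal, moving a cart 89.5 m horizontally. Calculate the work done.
W = F·d·cosθ = (445.8)(89.5)cos(28°) = 35230 J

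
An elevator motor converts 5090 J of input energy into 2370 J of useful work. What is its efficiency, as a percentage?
η = W_out/W_in = 2370/5090 = 46.56%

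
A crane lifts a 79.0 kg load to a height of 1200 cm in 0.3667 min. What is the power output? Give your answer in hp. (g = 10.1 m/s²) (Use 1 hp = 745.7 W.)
Convert to SI: m = 79.0 kg, h = 12.0 m, t = 22.002 s
P = mgh/t = (79.0)(10.1)(12.0)/22.002 = 435.179 W = 0.5836 hp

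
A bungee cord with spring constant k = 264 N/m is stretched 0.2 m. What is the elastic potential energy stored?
PE = ½kx² = ½(264)(0.2)² = 5.28 J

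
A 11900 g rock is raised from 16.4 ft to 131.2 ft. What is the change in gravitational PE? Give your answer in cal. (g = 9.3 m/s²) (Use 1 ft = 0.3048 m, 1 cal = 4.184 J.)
Convert to SI: m = 11.9 kg, Δh = 34.991 m
ΔPE = mgΔh = (11.9)(9.3)(34.991) = 3872.46 J = 925.5 cal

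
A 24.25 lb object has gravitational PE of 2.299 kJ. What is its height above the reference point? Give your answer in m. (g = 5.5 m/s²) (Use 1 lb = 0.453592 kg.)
Convert to SI: m = 10.9996 kg, PE = 2299.0 J
h = PE/(mg) = 2299.0/(10.9996·5.5) = 38.0 m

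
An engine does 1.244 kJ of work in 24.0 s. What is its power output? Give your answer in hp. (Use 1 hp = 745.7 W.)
Convert to SI: W = 1244.0 J, t = 24.0 s
P = W/t = 1244.0/24.0 = 51.8333 W = 0.06951 hp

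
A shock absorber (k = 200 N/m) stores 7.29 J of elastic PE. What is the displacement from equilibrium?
x = √(2·PE/k) = √(2·7.29/200) = 0.27 m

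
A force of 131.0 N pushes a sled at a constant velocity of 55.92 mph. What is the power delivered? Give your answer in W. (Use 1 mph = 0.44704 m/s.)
Convert to SI: F = 131.0 N, v = 24.9985 m/s
P = Fv = (131.0)(24.9985) = 3275 W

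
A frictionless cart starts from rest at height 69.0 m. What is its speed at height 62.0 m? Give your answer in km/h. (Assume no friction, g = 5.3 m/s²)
mgh₁ = mgh₂ + ½mv² ⇒ v = √(2g(h₁−h₂)) = √(2·5.3·7.0) = 8.61394 m/s = 31.01 km/h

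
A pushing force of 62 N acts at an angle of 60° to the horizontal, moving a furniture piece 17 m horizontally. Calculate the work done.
W = F·d·cosθ = (62)(17)cos(60°) = 527.0 J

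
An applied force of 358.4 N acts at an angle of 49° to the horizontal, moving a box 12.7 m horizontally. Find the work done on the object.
W = F·d·cosθ = (358.4)(12.7)cos(49°) = 2986 J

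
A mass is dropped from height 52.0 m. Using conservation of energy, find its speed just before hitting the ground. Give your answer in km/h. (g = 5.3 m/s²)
mgh = ½mv² ⇒ v = √(2gh) = √(2·5.3·52.0) = 23.4776 m/s = 84.52 km/h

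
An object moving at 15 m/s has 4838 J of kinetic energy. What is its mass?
m = 2·KE/v² = 2·4838/(15)² = 43.0 kg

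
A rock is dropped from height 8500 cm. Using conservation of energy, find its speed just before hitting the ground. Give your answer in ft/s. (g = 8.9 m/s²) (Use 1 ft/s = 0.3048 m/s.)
Convert to SI: h = 85.0 m
mgh = ½mv² ⇒ v = √(2gh) = √(2·8.9·85.0) = 38.8973 m/s = 127.6 ft/s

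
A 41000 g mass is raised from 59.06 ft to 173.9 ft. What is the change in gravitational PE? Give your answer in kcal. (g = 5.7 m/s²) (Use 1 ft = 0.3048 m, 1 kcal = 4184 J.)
Convert to SI: m = 41.0 kg, Δh = 35.0032 m
ΔPE = mgΔh = (41.0)(5.7)(35.0032) = 8180.26 J = 1.955 kcal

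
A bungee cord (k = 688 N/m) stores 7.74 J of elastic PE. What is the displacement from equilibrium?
x = √(2·PE/k) = √(2·7.74/688) = 0.15 m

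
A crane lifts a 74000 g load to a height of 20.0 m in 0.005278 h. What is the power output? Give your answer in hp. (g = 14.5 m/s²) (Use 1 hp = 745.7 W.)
Convert to SI: m = 74.0 kg, h = 20.0 m, t = 19.0008 s
P = mgh/t = (74.0)(14.5)(20.0)/19.0008 = 1129.43 W = 1.515 hp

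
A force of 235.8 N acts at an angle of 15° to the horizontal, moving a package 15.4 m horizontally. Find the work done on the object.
W = F·d·cosθ = (235.8)(15.4)cos(15°) = 3508 J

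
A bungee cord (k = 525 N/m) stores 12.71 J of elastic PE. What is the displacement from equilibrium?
x = √(2·PE/k) = √(2·12.71/525) = 0.22 m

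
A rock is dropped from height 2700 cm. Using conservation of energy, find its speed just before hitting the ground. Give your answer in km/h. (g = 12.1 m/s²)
Convert to SI: h = 27.0 m
mgh = ½mv² ⇒ v = √(2gh) = √(2·12.1·27.0) = 25.5617 m/s = 92.02 km/h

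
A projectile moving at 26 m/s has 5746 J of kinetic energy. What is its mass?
m = 2·KE/v² = 2·5746/(26)² = 17.0 kg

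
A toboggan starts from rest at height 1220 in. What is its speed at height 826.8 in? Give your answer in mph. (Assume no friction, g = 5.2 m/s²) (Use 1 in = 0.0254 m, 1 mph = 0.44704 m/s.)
Convert to SI: h₁−h₂ = 9.98728 m
mgh₁ = mgh₂ + ½mv² ⇒ v = √(2g(h₁−h₂)) = √(2·5.2·9.98728) = 10.1916 m/s = 22.8 mph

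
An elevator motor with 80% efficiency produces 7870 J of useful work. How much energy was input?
W_in = W_out/η = 7870/0.8 = 9838 J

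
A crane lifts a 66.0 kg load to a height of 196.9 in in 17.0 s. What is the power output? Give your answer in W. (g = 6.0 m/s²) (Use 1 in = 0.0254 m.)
Convert to SI: m = 66.0 kg, h = 5.00126 m, t = 17.0 s
P = mgh/t = (66.0)(6.0)(5.00126)/17.0 = 116.5 W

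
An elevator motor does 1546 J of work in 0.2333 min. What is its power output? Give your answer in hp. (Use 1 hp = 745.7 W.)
Convert to SI: W = 1546.0 J, t = 13.998 s
P = W/t = 1546.0/13.998 = 110.444 W = 0.1481 hp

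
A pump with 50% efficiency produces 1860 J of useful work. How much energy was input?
W_in = W_out/η = 1860/0.5 = 3720 J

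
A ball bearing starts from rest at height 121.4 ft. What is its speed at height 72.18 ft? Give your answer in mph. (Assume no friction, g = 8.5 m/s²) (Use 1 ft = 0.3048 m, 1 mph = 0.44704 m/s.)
Convert to SI: h₁−h₂ = 15.0023 m
mgh₁ = mgh₂ + ½mv² ⇒ v = √(2g(h₁−h₂)) = √(2·8.5·15.0023) = 15.9699 m/s = 35.72 mph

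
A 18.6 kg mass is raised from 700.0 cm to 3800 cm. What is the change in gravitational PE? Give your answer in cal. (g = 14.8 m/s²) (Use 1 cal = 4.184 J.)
Convert to SI: m = 18.6 kg, Δh = 31.0 m
ΔPE = mgΔh = (18.6)(14.8)(31.0) = 8533.68 J = 2040 cal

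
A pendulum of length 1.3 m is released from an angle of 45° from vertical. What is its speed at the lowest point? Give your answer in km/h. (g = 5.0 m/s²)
h = L(1 − cosθ) = 1.3(1 − cos45°) = 0.380761 m
v = √(2gh) = √(2·5.0·0.380761) = 1.95131 m/s = 7.025 km/h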